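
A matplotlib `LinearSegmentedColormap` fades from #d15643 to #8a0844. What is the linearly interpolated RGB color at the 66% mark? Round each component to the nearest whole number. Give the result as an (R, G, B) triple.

#d15643 → (209, 86, 67); #8a0844 → (138, 8, 68).
66% corresponds to t = 0.66.
R = 209 + 0.66 × (138 − 209) = 209 + 0.66 × -71 = 162.14 → 162
G = 86 + 0.66 × (8 − 86) = 86 + 0.66 × -78 = 34.52 → 35
B = 67 + 0.66 × (68 − 67) = 67 + 0.66 × 1 = 67.66 → 68

(162, 35, 68)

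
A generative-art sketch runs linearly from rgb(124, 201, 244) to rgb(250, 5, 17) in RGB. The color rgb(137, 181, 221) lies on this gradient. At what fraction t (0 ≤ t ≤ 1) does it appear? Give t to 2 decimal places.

Invert the lerp on the B channel (largest span, 227): t = (221 − 244) / (17 − 244) = -23/-227 = 0.10132.
Check on R: (137 − 124)/(250 − 124) = 0.1032 ✓

0.10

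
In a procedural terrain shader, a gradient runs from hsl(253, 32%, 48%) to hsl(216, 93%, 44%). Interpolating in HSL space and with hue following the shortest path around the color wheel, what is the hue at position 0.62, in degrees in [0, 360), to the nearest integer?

230

Hue arc: Δh = 216 − 253 = -37° (|Δh| ≤ 180, already the shorter path).
H = 253 + 0.62 × (-37) = 230.06 → 230°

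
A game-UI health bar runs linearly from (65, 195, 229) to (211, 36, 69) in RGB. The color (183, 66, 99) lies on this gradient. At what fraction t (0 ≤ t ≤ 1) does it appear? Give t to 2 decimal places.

0.81

Invert the lerp on the B channel (largest span, 160): t = (99 − 229) / (69 − 229) = -130/-160 = 0.8125.
Check on R: (183 − 65)/(211 − 65) = 0.8082 ✓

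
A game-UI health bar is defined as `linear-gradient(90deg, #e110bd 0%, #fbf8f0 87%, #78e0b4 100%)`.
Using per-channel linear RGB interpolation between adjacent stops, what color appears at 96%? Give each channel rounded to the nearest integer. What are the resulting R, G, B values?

96% lies between the 87% and 100% stops, so the local fraction is t = (96 − 87)/(100 − 87) = 9/13 ≈ 0.6923.
#fbf8f0 → (251, 248, 240); #78e0b4 → (120, 224, 180).
R = 251 + 0.6923 × (120 − 251) = 160.309 → 160
G = 248 + 0.6923 × (224 − 248) = 231.385 → 231
B = 240 + 0.6923 × (180 − 240) = 198.462 → 198

(160, 231, 198)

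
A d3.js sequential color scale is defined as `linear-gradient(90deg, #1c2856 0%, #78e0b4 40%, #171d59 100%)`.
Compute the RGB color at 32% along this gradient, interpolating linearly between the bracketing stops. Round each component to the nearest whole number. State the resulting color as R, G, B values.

32% lies between the 0% and 40% stops, so the local fraction is t = (32 − 0)/(40 − 0) = 32/40 ≈ 0.8.
#1c2856 → (28, 40, 86); #78e0b4 → (120, 224, 180).
R = 28 + 0.8 × (120 − 28) = 101.6 → 102
G = 40 + 0.8 × (224 − 40) = 187.2 → 187
B = 86 + 0.8 × (180 − 86) = 161.2 → 161

(102, 187, 161)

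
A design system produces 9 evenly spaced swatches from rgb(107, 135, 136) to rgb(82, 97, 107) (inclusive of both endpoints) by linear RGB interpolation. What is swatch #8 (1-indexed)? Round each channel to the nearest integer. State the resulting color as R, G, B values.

With 9 swatches and endpoints inclusive, swatch 8 sits at t = (8 − 1)/(9 − 1) = 7/8 ≈ 0.875.
R = 107 + 0.875 × (82 − 107) = 85.125 → 85
G = 135 + 0.875 × (97 − 135) = 101.75 → 102
B = 136 + 0.875 × (107 − 136) = 110.625 → 111

(85, 102, 111)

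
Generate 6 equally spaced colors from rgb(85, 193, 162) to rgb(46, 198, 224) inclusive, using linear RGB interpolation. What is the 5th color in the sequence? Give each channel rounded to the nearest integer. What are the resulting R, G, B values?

(54, 197, 212)

With 6 swatches and endpoints inclusive, swatch 5 sits at t = (5 − 1)/(6 − 1) = 4/5 ≈ 0.8.
R = 85 + 0.8 × (46 − 85) = 53.8 → 54
G = 193 + 0.8 × (198 − 193) = 197 → 197
B = 162 + 0.8 × (224 − 162) = 211.6 → 212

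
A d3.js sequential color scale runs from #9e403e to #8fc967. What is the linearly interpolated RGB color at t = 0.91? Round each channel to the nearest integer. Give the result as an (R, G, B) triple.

(144, 189, 99)

#9e403e → (158, 64, 62); #8fc967 → (143, 201, 103).
R = 158 + 0.91 × (143 − 158) = 158 + 0.91 × -15 = 144.35 → 144
G = 64 + 0.91 × (201 − 64) = 64 + 0.91 × 137 = 188.67 → 189
B = 62 + 0.91 × (103 − 62) = 62 + 0.91 × 41 = 99.31 → 99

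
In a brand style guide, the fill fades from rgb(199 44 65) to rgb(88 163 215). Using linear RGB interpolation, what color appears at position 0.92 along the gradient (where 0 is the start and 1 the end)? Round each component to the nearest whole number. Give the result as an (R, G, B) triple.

R = 199 + 0.92 × (88 − 199) = 199 + 0.92 × -111 = 96.88 → 97
G = 44 + 0.92 × (163 − 44) = 44 + 0.92 × 119 = 153.48 → 153
B = 65 + 0.92 × (215 − 65) = 65 + 0.92 × 150 = 203 → 203

(97, 153, 203)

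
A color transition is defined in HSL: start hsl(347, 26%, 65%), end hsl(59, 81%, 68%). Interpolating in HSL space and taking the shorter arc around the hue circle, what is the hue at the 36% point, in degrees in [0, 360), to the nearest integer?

13

Hue: 59 − 347 = -288°, but |-288| > 180 so the shorter arc goes the other way: Δh = -288 + 360 = 72°.
H = 347 + 0.36 × (72) = 372.92 → 373 → 373 mod 360 = 13°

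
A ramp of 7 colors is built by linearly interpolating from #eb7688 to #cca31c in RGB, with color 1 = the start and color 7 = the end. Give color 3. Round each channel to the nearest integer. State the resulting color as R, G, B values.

(225, 133, 100)

With 7 swatches and endpoints inclusive, swatch 3 sits at t = (3 − 1)/(7 − 1) = 2/6 ≈ 0.3333.
#eb7688 → (235, 118, 136); #cca31c → (204, 163, 28).
R = 235 + 0.3333 × (204 − 235) = 224.668 → 225
G = 118 + 0.3333 × (163 − 118) = 132.999 → 133
B = 136 + 0.3333 × (28 − 136) = 100.004 → 100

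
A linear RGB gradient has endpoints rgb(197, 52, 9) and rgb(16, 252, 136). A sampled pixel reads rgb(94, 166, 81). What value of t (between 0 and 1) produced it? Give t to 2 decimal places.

0.57

Invert the lerp on the G channel (largest span, 200): t = (166 − 52) / (252 − 52) = 114/200 = 0.57.
Check on R: (94 − 197)/(16 − 197) = 0.5691 ✓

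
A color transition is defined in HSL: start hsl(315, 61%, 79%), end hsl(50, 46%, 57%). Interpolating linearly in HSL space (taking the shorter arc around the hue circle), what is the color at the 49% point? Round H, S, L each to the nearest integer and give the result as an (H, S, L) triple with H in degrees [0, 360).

Hue: 50 − 315 = -265°, but |-265| > 180 so the shorter arc goes the other way: Δh = -265 + 360 = 95°.
H = 315 + 0.49 × (95) = 361.55 → 362 → 362 mod 360 = 2°
S = 61 + 0.49 × (46 − 61) = 53.65 → 54%
L = 79 + 0.49 × (57 − 79) = 68.22 → 68%

(2, 54, 68)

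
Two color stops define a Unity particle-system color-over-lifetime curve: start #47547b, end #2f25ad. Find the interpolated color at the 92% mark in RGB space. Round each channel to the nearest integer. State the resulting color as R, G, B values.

(49, 41, 169)

#47547b → (71, 84, 123); #2f25ad → (47, 37, 173).
92% corresponds to t = 0.92.
R = 71 + 0.92 × (47 − 71) = 71 + 0.92 × -24 = 48.92 → 49
G = 84 + 0.92 × (37 − 84) = 84 + 0.92 × -47 = 40.76 → 41
B = 123 + 0.92 × (173 − 123) = 123 + 0.92 × 50 = 169 → 169
So the blended color is (49, 41, 169), about #3129a9.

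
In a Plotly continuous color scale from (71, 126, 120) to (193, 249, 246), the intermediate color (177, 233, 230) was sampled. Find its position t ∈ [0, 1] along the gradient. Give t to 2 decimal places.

0.87

Invert the lerp on the B channel (largest span, 126): t = (230 − 120) / (246 − 120) = 110/126 = 0.87302.
Check on R: (177 − 71)/(193 − 71) = 0.8689 ✓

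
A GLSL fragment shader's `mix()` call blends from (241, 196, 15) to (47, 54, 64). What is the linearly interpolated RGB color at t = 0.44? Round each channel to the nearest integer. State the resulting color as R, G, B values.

(156, 134, 37)

R = 241 + 0.44 × (47 − 241) = 241 + 0.44 × -194 = 155.64 → 156
G = 196 + 0.44 × (54 − 196) = 196 + 0.44 × -142 = 133.52 → 134
B = 15 + 0.44 × (64 − 15) = 15 + 0.44 × 49 = 36.56 → 37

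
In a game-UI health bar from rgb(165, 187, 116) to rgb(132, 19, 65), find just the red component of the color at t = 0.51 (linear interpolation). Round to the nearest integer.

148

R = 165 + 0.51 × (132 − 165) = 148.17 → 148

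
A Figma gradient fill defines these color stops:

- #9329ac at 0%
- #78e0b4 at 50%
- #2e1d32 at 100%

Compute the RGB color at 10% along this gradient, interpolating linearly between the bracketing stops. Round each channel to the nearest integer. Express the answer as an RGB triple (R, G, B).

(142, 78, 174)

10% lies between the 0% and 50% stops, so the local fraction is t = (10 − 0)/(50 − 0) = 10/50 ≈ 0.2.
#9329ac → (147, 41, 172); #78e0b4 → (120, 224, 180).
R = 147 + 0.2 × (120 − 147) = 141.6 → 142
G = 41 + 0.2 × (224 − 41) = 77.6 → 78
B = 172 + 0.2 × (180 − 172) = 173.6 → 174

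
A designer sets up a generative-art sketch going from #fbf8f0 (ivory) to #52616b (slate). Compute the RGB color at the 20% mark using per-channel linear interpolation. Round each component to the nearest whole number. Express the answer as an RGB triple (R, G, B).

#fbf8f0 → (251, 248, 240); #52616b → (82, 97, 107).
20% corresponds to t = 0.2.
R = 251 + 0.2 × (82 − 251) = 251 + 0.2 × -169 = 217.2 → 217
G = 248 + 0.2 × (97 − 248) = 248 + 0.2 × -151 = 217.8 → 218
B = 240 + 0.2 × (107 − 240) = 240 + 0.2 × -133 = 213.4 → 213

(217, 218, 213)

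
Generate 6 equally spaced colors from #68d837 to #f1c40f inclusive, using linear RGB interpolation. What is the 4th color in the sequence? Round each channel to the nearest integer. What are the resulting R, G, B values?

(186, 204, 31)

With 6 swatches and endpoints inclusive, swatch 4 sits at t = (4 − 1)/(6 − 1) = 3/5 ≈ 0.6.
#68d837 → (104, 216, 55); #f1c40f → (241, 196, 15).
R = 104 + 0.6 × (241 − 104) = 186.2 → 186
G = 216 + 0.6 × (196 − 216) = 204 → 204
B = 55 + 0.6 × (15 − 55) = 31 → 31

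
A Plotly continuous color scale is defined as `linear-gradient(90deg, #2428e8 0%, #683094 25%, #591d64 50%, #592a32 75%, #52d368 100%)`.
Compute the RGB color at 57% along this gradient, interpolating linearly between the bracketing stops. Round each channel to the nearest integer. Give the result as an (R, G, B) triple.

(89, 33, 86)

57% lies between the 50% and 75% stops, so the local fraction is t = (57 − 50)/(75 − 50) = 7/25 ≈ 0.28.
#591d64 → (89, 29, 100); #592a32 → (89, 42, 50).
R = 89 + 0.28 × (89 − 89) = 89 → 89
G = 29 + 0.28 × (42 − 29) = 32.64 → 33
B = 100 + 0.28 × (50 − 100) = 86 → 86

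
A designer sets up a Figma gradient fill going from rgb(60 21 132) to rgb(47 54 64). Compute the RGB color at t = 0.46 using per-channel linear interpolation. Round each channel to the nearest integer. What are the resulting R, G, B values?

R = 60 + 0.46 × (47 − 60) = 60 + 0.46 × -13 = 54.02 → 54
G = 21 + 0.46 × (54 − 21) = 21 + 0.46 × 33 = 36.18 → 36
B = 132 + 0.46 × (64 − 132) = 132 + 0.46 × -68 = 100.72 → 101

(54, 36, 101)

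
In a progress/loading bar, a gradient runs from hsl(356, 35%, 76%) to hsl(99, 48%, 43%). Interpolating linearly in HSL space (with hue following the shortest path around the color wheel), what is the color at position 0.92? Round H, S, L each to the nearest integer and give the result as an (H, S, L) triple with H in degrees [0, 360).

(91, 47, 46)

Hue: 99 − 356 = -257°, but |-257| > 180 so the shorter arc goes the other way: Δh = -257 + 360 = 103°.
H = 356 + 0.92 × (103) = 450.76 → 451 → 451 mod 360 = 91°
S = 35 + 0.92 × (48 − 35) = 46.96 → 47%
L = 76 + 0.92 × (43 − 76) = 45.64 → 46%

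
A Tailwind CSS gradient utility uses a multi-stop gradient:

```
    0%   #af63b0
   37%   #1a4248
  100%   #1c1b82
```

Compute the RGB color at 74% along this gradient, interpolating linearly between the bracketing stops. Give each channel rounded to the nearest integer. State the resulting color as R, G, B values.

(27, 43, 106)

74% lies between the 37% and 100% stops, so the local fraction is t = (74 − 37)/(100 − 37) = 37/63 ≈ 0.5873.
#1a4248 → (26, 66, 72); #1c1b82 → (28, 27, 130).
R = 26 + 0.5873 × (28 − 26) = 27.175 → 27
G = 66 + 0.5873 × (27 − 66) = 43.095 → 43
B = 72 + 0.5873 × (130 − 72) = 106.063 → 106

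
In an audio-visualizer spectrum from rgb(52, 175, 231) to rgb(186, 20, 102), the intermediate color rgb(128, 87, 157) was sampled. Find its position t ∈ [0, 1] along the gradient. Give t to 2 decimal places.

Invert the lerp on the G channel (largest span, 155): t = (87 − 175) / (20 − 175) = -88/-155 = 0.56774.
Check on R: (128 − 52)/(186 − 52) = 0.5672 ✓

0.57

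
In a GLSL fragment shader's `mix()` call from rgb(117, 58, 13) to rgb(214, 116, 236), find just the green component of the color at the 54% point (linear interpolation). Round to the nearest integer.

G = 58 + 0.54 × (116 − 58) = 89.32 → 89

89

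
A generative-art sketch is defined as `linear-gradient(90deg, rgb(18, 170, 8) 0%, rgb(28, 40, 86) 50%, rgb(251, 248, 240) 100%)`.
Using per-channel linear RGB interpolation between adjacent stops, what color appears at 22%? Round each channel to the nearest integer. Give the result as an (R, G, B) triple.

22% lies between the 0% and 50% stops, so the local fraction is t = (22 − 0)/(50 − 0) = 22/50 ≈ 0.44.
R = 18 + 0.44 × (28 − 18) = 22.4 → 22
G = 170 + 0.44 × (40 − 170) = 112.8 → 113
B = 8 + 0.44 × (86 − 8) = 42.32 → 42

(22, 113, 42)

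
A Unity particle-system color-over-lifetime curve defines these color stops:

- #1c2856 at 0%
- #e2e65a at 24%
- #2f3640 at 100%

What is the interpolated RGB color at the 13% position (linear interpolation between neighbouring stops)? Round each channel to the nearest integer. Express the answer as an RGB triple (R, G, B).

13% lies between the 0% and 24% stops, so the local fraction is t = (13 − 0)/(24 − 0) = 13/24 ≈ 0.5417.
#1c2856 → (28, 40, 86); #e2e65a → (226, 230, 90).
R = 28 + 0.5417 × (226 − 28) = 135.257 → 135
G = 40 + 0.5417 × (230 − 40) = 142.923 → 143
B = 86 + 0.5417 × (90 − 86) = 88.167 → 88

(135, 143, 88)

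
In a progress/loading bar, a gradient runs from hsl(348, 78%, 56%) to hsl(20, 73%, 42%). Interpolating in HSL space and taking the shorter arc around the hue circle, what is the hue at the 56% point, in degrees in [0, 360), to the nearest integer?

Hue: 20 − 348 = -328°, but |-328| > 180 so the shorter arc goes the other way: Δh = -328 + 360 = 32°.
H = 348 + 0.56 × (32) = 365.92 → 366 → 366 mod 360 = 6°

6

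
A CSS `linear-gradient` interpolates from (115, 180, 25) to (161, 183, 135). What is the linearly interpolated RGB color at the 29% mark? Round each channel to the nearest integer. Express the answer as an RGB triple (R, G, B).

(128, 181, 57)

29% corresponds to t = 0.29.
R = 115 + 0.29 × (161 − 115) = 115 + 0.29 × 46 = 128.34 → 128
G = 180 + 0.29 × (183 − 180) = 180 + 0.29 × 3 = 180.87 → 181
B = 25 + 0.29 × (135 − 25) = 25 + 0.29 × 110 = 56.9 → 57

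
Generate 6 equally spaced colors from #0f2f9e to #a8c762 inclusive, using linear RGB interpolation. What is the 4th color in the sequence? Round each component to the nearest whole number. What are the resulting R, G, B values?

With 6 swatches and endpoints inclusive, swatch 4 sits at t = (4 − 1)/(6 − 1) = 3/5 ≈ 0.6.
#0f2f9e → (15, 47, 158); #a8c762 → (168, 199, 98).
R = 15 + 0.6 × (168 − 15) = 106.8 → 107
G = 47 + 0.6 × (199 − 47) = 138.2 → 138
B = 158 + 0.6 × (98 − 158) = 122 → 122

(107, 138, 122)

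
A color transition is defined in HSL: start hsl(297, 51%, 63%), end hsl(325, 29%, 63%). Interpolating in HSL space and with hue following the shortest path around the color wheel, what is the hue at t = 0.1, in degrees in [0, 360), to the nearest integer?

300

Hue arc: Δh = 325 − 297 = 28° (|Δh| ≤ 180, already the shorter path).
H = 297 + 0.1 × (28) = 299.8 → 300°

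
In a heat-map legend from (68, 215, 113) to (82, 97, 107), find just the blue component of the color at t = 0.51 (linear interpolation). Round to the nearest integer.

110

B = 113 + 0.51 × (107 − 113) = 109.94 → 110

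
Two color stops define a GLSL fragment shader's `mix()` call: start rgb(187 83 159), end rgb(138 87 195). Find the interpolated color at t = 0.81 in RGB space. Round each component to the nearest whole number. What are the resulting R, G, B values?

(147, 86, 188)

R = 187 + 0.81 × (138 − 187) = 187 + 0.81 × -49 = 147.31 → 147
G = 83 + 0.81 × (87 − 83) = 83 + 0.81 × 4 = 86.24 → 86
B = 159 + 0.81 × (195 − 159) = 159 + 0.81 × 36 = 188.16 → 188
So the blended color is (147, 86, 188), about #9356bc.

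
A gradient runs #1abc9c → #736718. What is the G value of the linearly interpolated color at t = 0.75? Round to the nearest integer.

124

G₁ = 188 (from #1abc9c), G₂ = 103 (from #736718).
G = 188 + 0.75 × (103 − 188) = 124.25 → 124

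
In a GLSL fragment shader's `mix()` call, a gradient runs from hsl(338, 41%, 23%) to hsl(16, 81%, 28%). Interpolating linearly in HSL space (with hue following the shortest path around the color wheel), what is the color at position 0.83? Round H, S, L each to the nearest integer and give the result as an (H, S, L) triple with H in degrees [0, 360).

(10, 74, 27)

Hue: 16 − 338 = -322°, but |-322| > 180 so the shorter arc goes the other way: Δh = -322 + 360 = 38°.
H = 338 + 0.83 × (38) = 369.54 → 370 → 370 mod 360 = 10°
S = 41 + 0.83 × (81 − 41) = 74.2 → 74%
L = 23 + 0.83 × (28 − 23) = 27.15 → 27%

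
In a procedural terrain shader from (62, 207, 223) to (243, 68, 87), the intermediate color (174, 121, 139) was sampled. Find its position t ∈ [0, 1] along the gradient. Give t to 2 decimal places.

Invert the lerp on the R channel (largest span, 181): t = (174 − 62) / (243 − 62) = 112/181 = 0.61878.
Check on G: (121 − 207)/(68 − 207) = 0.6187 ✓

0.62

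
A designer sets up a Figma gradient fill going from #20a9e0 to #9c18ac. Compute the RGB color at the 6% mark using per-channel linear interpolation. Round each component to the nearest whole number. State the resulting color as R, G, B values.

(39, 160, 221)

#20a9e0 → (32, 169, 224); #9c18ac → (156, 24, 172).
6% corresponds to t = 0.06.
R = 32 + 0.06 × (156 − 32) = 32 + 0.06 × 124 = 39.44 → 39
G = 169 + 0.06 × (24 − 169) = 169 + 0.06 × -145 = 160.3 → 160
B = 224 + 0.06 × (172 − 224) = 224 + 0.06 × -52 = 220.88 → 221
So the blended color is (39, 160, 221), about #27a0dd.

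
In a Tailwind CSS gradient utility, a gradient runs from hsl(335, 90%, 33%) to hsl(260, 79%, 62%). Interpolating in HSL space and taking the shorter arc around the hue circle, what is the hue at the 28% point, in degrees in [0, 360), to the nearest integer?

Hue arc: Δh = 260 − 335 = -75° (|Δh| ≤ 180, already the shorter path).
H = 335 + 0.28 × (-75) = 314 → 314°

314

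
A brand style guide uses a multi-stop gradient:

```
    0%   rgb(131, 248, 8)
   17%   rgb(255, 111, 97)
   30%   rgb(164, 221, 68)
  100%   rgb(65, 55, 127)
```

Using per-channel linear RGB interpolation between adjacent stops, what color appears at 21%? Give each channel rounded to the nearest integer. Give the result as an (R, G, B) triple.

(227, 145, 88)

21% lies between the 17% and 30% stops, so the local fraction is t = (21 − 17)/(30 − 17) = 4/13 ≈ 0.3077.
R = 255 + 0.3077 × (164 − 255) = 226.999 → 227
G = 111 + 0.3077 × (221 − 111) = 144.847 → 145
B = 97 + 0.3077 × (68 − 97) = 88.077 → 88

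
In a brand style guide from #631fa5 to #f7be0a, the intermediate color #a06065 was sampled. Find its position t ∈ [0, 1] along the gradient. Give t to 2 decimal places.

0.41

Invert the lerp on the G channel (largest span, 159): t = (96 − 31) / (190 − 31) = 65/159 = 0.40881.
Check on R: (160 − 99)/(247 − 99) = 0.4122 ✓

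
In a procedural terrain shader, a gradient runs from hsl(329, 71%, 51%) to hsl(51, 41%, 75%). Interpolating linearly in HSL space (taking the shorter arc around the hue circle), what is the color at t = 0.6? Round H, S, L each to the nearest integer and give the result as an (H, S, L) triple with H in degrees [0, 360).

Hue: 51 − 329 = -278°, but |-278| > 180 so the shorter arc goes the other way: Δh = -278 + 360 = 82°.
H = 329 + 0.6 × (82) = 378.2 → 378 → 378 mod 360 = 18°
S = 71 + 0.6 × (41 − 71) = 53 → 53%
L = 51 + 0.6 × (75 − 51) = 65.4 → 65%

(18, 53, 65)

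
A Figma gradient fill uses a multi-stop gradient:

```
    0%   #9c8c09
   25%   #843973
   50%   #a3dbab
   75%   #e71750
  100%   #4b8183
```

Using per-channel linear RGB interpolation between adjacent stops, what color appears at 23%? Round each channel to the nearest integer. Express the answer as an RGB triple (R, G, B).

(134, 64, 107)

23% lies between the 0% and 25% stops, so the local fraction is t = (23 − 0)/(25 − 0) = 23/25 ≈ 0.92.
#9c8c09 → (156, 140, 9); #843973 → (132, 57, 115).
R = 156 + 0.92 × (132 − 156) = 133.92 → 134
G = 140 + 0.92 × (57 − 140) = 63.64 → 64
B = 9 + 0.92 × (115 − 9) = 106.52 → 107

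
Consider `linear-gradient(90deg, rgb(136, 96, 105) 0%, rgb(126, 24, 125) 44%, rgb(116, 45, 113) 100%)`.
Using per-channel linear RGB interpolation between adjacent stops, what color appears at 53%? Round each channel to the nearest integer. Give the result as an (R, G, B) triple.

(124, 27, 123)

53% lies between the 44% and 100% stops, so the local fraction is t = (53 − 44)/(100 − 44) = 9/56 ≈ 0.1607.
R = 126 + 0.1607 × (116 − 126) = 124.393 → 124
G = 24 + 0.1607 × (45 − 24) = 27.375 → 27
B = 125 + 0.1607 × (113 − 125) = 123.072 → 123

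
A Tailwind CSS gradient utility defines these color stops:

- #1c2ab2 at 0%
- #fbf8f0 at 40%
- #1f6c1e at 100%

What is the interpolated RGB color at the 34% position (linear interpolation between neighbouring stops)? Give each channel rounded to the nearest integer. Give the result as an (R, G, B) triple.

(218, 217, 231)

34% lies between the 0% and 40% stops, so the local fraction is t = (34 − 0)/(40 − 0) = 34/40 ≈ 0.85.
#1c2ab2 → (28, 42, 178); #fbf8f0 → (251, 248, 240).
R = 28 + 0.85 × (251 − 28) = 217.55 → 218
G = 42 + 0.85 × (248 − 42) = 217.1 → 217
B = 178 + 0.85 × (240 − 178) = 230.7 → 231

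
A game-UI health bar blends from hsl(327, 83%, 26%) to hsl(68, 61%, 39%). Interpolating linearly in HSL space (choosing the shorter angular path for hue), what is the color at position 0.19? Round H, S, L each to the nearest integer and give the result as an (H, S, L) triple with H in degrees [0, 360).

Hue: 68 − 327 = -259°, but |-259| > 180 so the shorter arc goes the other way: Δh = -259 + 360 = 101°.
H = 327 + 0.19 × (101) = 346.19 → 346°
S = 83 + 0.19 × (61 − 83) = 78.82 → 79%
L = 26 + 0.19 × (39 − 26) = 28.47 → 28%

(346, 79, 28)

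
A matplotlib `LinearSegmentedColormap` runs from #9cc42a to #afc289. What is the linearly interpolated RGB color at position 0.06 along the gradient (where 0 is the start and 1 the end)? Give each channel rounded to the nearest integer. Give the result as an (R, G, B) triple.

#9cc42a → (156, 196, 42); #afc289 → (175, 194, 137).
R = 156 + 0.06 × (175 − 156) = 156 + 0.06 × 19 = 157.14 → 157
G = 196 + 0.06 × (194 − 196) = 196 + 0.06 × -2 = 195.88 → 196
B = 42 + 0.06 × (137 − 42) = 42 + 0.06 × 95 = 47.7 → 48
So the blended color is (157, 196, 48), about #9dc430.

(157, 196, 48)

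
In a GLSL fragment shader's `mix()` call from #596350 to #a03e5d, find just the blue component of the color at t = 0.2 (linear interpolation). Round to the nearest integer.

83

B₁ = 80 (from #596350), B₂ = 93 (from #a03e5d).
B = 80 + 0.2 × (93 − 80) = 82.6 → 83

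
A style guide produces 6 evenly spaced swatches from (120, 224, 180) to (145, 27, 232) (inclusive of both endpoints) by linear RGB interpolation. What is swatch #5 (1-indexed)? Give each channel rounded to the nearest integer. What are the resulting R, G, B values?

With 6 swatches and endpoints inclusive, swatch 5 sits at t = (5 − 1)/(6 − 1) = 4/5 ≈ 0.8.
R = 120 + 0.8 × (145 − 120) = 140 → 140
G = 224 + 0.8 × (27 − 224) = 66.4 → 66
B = 180 + 0.8 × (232 − 180) = 221.6 → 222

(140, 66, 222)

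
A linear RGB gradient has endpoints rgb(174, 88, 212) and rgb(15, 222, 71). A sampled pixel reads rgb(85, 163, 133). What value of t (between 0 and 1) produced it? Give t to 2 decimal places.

Invert the lerp on the R channel (largest span, 159): t = (85 − 174) / (15 − 174) = -89/-159 = 0.55975.
Check on G: (163 − 88)/(222 − 88) = 0.5597 ✓

0.56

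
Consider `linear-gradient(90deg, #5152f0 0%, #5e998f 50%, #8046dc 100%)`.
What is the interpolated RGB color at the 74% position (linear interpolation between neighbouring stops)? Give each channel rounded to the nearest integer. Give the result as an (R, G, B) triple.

(110, 113, 180)

74% lies between the 50% and 100% stops, so the local fraction is t = (74 − 50)/(100 − 50) = 24/50 ≈ 0.48.
#5e998f → (94, 153, 143); #8046dc → (128, 70, 220).
R = 94 + 0.48 × (128 − 94) = 110.32 → 110
G = 153 + 0.48 × (70 − 153) = 113.16 → 113
B = 143 + 0.48 × (220 − 143) = 179.96 → 180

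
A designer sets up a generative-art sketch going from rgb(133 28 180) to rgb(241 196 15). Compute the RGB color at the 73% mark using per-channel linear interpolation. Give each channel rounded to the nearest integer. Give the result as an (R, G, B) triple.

73% corresponds to t = 0.73.
R = 133 + 0.73 × (241 − 133) = 133 + 0.73 × 108 = 211.84 → 212
G = 28 + 0.73 × (196 − 28) = 28 + 0.73 × 168 = 150.64 → 151
B = 180 + 0.73 × (15 − 180) = 180 + 0.73 × -165 = 59.55 → 60
So the blended color is (212, 151, 60), about #d4973c.

(212, 151, 60)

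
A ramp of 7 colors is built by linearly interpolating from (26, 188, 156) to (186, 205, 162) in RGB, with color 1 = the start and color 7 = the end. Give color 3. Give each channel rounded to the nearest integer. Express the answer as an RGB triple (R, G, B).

(79, 194, 158)

With 7 swatches and endpoints inclusive, swatch 3 sits at t = (3 − 1)/(7 − 1) = 2/6 ≈ 0.3333.
R = 26 + 0.3333 × (186 − 26) = 79.328 → 79
G = 188 + 0.3333 × (205 − 188) = 193.666 → 194
B = 156 + 0.3333 × (162 − 156) = 158 → 158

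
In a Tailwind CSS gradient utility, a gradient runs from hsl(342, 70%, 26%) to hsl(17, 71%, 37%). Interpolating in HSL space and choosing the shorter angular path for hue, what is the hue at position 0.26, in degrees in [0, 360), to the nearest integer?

Hue: 17 − 342 = -325°, but |-325| > 180 so the shorter arc goes the other way: Δh = -325 + 360 = 35°.
H = 342 + 0.26 × (35) = 351.1 → 351°

351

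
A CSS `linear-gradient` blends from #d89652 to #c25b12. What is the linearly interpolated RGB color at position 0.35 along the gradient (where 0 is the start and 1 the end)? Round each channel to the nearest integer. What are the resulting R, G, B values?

#d89652 → (216, 150, 82); #c25b12 → (194, 91, 18).
R = 216 + 0.35 × (194 − 216) = 216 + 0.35 × -22 = 208.3 → 208
G = 150 + 0.35 × (91 − 150) = 150 + 0.35 × -59 = 129.35 → 129
B = 82 + 0.35 × (18 − 82) = 82 + 0.35 × -64 = 59.6 → 60

(208, 129, 60)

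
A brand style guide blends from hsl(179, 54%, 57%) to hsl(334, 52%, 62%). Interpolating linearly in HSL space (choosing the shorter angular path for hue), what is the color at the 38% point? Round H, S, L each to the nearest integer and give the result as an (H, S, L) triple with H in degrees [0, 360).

Hue arc: Δh = 334 − 179 = 155° (|Δh| ≤ 180, already the shorter path).
H = 179 + 0.38 × (155) = 237.9 → 238°
S = 54 + 0.38 × (52 − 54) = 53.24 → 53%
L = 57 + 0.38 × (62 − 57) = 58.9 → 59%

(238, 53, 59)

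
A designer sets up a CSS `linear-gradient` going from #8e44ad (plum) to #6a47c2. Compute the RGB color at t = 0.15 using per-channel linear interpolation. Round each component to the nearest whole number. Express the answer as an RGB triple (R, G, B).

#8e44ad → (142, 68, 173); #6a47c2 → (106, 71, 194).
R = 142 + 0.15 × (106 − 142) = 142 + 0.15 × -36 = 136.6 → 137
G = 68 + 0.15 × (71 − 68) = 68 + 0.15 × 3 = 68.45 → 68
B = 173 + 0.15 × (194 − 173) = 173 + 0.15 × 21 = 176.15 → 176
So the blended color is (137, 68, 176), about #8944b0.

(137, 68, 176)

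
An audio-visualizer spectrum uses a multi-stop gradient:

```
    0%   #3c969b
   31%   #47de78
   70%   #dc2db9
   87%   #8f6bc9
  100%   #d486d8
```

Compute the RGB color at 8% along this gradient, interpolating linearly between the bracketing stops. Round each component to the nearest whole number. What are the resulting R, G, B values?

(63, 169, 146)

8% lies between the 0% and 31% stops, so the local fraction is t = (8 − 0)/(31 − 0) = 8/31 ≈ 0.2581.
#3c969b → (60, 150, 155); #47de78 → (71, 222, 120).
R = 60 + 0.2581 × (71 − 60) = 62.839 → 63
G = 150 + 0.2581 × (222 − 150) = 168.583 → 169
B = 155 + 0.2581 × (120 − 155) = 145.966 → 146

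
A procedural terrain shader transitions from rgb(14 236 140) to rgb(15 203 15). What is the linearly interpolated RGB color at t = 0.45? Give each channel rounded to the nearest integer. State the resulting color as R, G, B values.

R = 14 + 0.45 × (15 − 14) = 14 + 0.45 × 1 = 14.45 → 14
G = 236 + 0.45 × (203 − 236) = 236 + 0.45 × -33 = 221.15 → 221
B = 140 + 0.45 × (15 − 140) = 140 + 0.45 × -125 = 83.75 → 84
So the blended color is (14, 221, 84), about #0edd54.

(14, 221, 84)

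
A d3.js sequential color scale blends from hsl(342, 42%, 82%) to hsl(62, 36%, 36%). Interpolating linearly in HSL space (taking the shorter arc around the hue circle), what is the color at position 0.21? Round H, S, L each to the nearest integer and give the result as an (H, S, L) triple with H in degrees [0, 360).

(359, 41, 72)

Hue: 62 − 342 = -280°, but |-280| > 180 so the shorter arc goes the other way: Δh = -280 + 360 = 80°.
H = 342 + 0.21 × (80) = 358.8 → 359°
S = 42 + 0.21 × (36 − 42) = 40.74 → 41%
L = 82 + 0.21 × (36 − 82) = 72.34 → 72%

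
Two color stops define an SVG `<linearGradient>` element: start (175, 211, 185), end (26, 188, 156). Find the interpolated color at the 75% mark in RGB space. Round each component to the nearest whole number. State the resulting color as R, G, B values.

75% corresponds to t = 0.75.
R = 175 + 0.75 × (26 − 175) = 175 + 0.75 × -149 = 63.25 → 63
G = 211 + 0.75 × (188 − 211) = 211 + 0.75 × -23 = 193.75 → 194
B = 185 + 0.75 × (156 − 185) = 185 + 0.75 × -29 = 163.25 → 163

(63, 194, 163)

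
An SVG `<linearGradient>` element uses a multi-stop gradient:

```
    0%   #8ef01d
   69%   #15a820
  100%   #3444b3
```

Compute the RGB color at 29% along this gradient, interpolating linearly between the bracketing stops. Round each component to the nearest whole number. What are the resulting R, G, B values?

(91, 210, 30)

29% lies between the 0% and 69% stops, so the local fraction is t = (29 − 0)/(69 − 0) = 29/69 ≈ 0.4203.
#8ef01d → (142, 240, 29); #15a820 → (21, 168, 32).
R = 142 + 0.4203 × (21 − 142) = 91.144 → 91
G = 240 + 0.4203 × (168 − 240) = 209.738 → 210
B = 29 + 0.4203 × (32 − 29) = 30.261 → 30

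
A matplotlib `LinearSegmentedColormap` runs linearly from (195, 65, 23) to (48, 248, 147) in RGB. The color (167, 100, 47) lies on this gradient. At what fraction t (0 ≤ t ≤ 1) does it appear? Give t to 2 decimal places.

Invert the lerp on the G channel (largest span, 183): t = (100 − 65) / (248 − 65) = 35/183 = 0.19126.
Check on R: (167 − 195)/(48 − 195) = 0.1905 ✓

0.19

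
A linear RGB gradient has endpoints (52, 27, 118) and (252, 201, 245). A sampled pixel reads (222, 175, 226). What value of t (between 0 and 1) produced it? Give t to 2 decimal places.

0.85

Invert the lerp on the R channel (largest span, 200): t = (222 − 52) / (252 − 52) = 170/200 = 0.85.
Check on G: (175 − 27)/(201 − 27) = 0.8506 ✓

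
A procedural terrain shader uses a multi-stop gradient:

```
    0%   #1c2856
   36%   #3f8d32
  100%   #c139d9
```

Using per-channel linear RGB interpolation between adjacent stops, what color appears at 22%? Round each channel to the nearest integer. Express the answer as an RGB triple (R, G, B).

(49, 102, 64)

22% lies between the 0% and 36% stops, so the local fraction is t = (22 − 0)/(36 − 0) = 22/36 ≈ 0.6111.
#1c2856 → (28, 40, 86); #3f8d32 → (63, 141, 50).
R = 28 + 0.6111 × (63 − 28) = 49.389 → 49
G = 40 + 0.6111 × (141 − 40) = 101.721 → 102
B = 86 + 0.6111 × (50 − 86) = 64 → 64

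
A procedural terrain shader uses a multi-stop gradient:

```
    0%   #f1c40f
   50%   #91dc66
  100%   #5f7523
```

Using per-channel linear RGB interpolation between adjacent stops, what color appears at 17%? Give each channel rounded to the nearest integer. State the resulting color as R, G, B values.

(208, 204, 45)

17% lies between the 0% and 50% stops, so the local fraction is t = (17 − 0)/(50 − 0) = 17/50 ≈ 0.34.
#f1c40f → (241, 196, 15); #91dc66 → (145, 220, 102).
R = 241 + 0.34 × (145 − 241) = 208.36 → 208
G = 196 + 0.34 × (220 − 196) = 204.16 → 204
B = 15 + 0.34 × (102 − 15) = 44.58 → 45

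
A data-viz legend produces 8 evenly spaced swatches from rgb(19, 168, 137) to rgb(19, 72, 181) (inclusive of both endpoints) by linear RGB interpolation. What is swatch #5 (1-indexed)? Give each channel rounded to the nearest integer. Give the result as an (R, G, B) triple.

(19, 113, 162)

With 8 swatches and endpoints inclusive, swatch 5 sits at t = (5 − 1)/(8 − 1) = 4/7 ≈ 0.5714.
R = 19 + 0.5714 × (19 − 19) = 19 → 19
G = 168 + 0.5714 × (72 − 168) = 113.146 → 113
B = 137 + 0.5714 × (181 − 137) = 162.142 → 162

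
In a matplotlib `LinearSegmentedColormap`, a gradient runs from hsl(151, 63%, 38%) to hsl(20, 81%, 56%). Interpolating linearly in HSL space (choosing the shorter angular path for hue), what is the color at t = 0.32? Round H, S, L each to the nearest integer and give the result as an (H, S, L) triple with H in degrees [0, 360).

Hue arc: Δh = 20 − 151 = -131° (|Δh| ≤ 180, already the shorter path).
H = 151 + 0.32 × (-131) = 109.08 → 109°
S = 63 + 0.32 × (81 − 63) = 68.76 → 69%
L = 38 + 0.32 × (56 − 38) = 43.76 → 44%

(109, 69, 44)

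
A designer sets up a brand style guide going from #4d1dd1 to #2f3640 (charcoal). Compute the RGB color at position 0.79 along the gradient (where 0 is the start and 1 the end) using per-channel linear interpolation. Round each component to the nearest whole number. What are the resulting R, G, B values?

(53, 49, 94)

#4d1dd1 → (77, 29, 209); #2f3640 → (47, 54, 64).
R = 77 + 0.79 × (47 − 77) = 77 + 0.79 × -30 = 53.3 → 53
G = 29 + 0.79 × (54 − 29) = 29 + 0.79 × 25 = 48.75 → 49
B = 209 + 0.79 × (64 − 209) = 209 + 0.79 × -145 = 94.45 → 94
So the blended color is (53, 49, 94), about #35315e.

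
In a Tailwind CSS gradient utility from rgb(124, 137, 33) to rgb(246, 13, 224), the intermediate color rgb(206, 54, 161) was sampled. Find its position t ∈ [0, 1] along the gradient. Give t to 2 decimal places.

Invert the lerp on the B channel (largest span, 191): t = (161 − 33) / (224 − 33) = 128/191 = 0.67016.
Check on R: (206 − 124)/(246 − 124) = 0.6721 ✓

0.67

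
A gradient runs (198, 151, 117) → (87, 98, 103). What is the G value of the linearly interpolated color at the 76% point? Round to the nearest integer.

G = 151 + 0.76 × (98 − 151) = 110.72 → 111

111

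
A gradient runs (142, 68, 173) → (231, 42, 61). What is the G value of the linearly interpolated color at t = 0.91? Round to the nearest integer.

44

G = 68 + 0.91 × (42 − 68) = 44.34 → 44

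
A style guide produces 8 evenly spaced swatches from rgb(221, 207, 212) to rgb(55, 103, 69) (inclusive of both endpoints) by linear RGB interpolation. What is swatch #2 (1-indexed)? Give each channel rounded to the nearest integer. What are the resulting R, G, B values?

With 8 swatches and endpoints inclusive, swatch 2 sits at t = (2 − 1)/(8 − 1) = 1/7 ≈ 0.1429.
R = 221 + 0.1429 × (55 − 221) = 197.279 → 197
G = 207 + 0.1429 × (103 − 207) = 192.138 → 192
B = 212 + 0.1429 × (69 − 212) = 191.565 → 192

(197, 192, 192)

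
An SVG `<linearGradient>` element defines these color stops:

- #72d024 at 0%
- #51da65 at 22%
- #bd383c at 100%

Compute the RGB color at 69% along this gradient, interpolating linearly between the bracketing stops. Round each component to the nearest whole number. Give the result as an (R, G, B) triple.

69% lies between the 22% and 100% stops, so the local fraction is t = (69 − 22)/(100 − 22) = 47/78 ≈ 0.6026.
#51da65 → (81, 218, 101); #bd383c → (189, 56, 60).
R = 81 + 0.6026 × (189 − 81) = 146.081 → 146
G = 218 + 0.6026 × (56 − 218) = 120.379 → 120
B = 101 + 0.6026 × (60 − 101) = 76.293 → 76

(146, 120, 76)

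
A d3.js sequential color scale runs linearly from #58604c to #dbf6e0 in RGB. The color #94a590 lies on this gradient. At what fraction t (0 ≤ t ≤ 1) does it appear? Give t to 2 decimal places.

0.46

Invert the lerp on the G channel (largest span, 150): t = (165 − 96) / (246 − 96) = 69/150 = 0.46.
Check on R: (148 − 88)/(219 − 88) = 0.458 ✓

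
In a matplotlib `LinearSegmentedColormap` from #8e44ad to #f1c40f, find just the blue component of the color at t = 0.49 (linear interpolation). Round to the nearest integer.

B₁ = 173 (from #8e44ad), B₂ = 15 (from #f1c40f).
B = 173 + 0.49 × (15 − 173) = 95.58 → 96

96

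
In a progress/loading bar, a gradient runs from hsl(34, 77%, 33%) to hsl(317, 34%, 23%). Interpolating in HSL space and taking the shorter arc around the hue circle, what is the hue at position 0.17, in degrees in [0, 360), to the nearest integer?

21

Hue: 317 − 34 = 283°, but |283| > 180 so the shorter arc goes the other way: Δh = 283 − 360 = -77°.
H = 34 + 0.17 × (-77) = 20.91 → 21°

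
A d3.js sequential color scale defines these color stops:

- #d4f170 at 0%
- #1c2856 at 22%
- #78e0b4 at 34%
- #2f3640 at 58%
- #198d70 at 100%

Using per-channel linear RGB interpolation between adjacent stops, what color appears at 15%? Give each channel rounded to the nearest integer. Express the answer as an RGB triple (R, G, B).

(87, 104, 94)

15% lies between the 0% and 22% stops, so the local fraction is t = (15 − 0)/(22 − 0) = 15/22 ≈ 0.6818.
#d4f170 → (212, 241, 112); #1c2856 → (28, 40, 86).
R = 212 + 0.6818 × (28 − 212) = 86.549 → 87
G = 241 + 0.6818 × (40 − 241) = 103.958 → 104
B = 112 + 0.6818 × (86 − 112) = 94.273 → 94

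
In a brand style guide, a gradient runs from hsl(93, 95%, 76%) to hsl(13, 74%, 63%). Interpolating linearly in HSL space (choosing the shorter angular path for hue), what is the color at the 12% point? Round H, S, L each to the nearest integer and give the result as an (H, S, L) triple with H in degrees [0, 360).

(83, 92, 74)

Hue arc: Δh = 13 − 93 = -80° (|Δh| ≤ 180, already the shorter path).
H = 93 + 0.12 × (-80) = 83.4 → 83°
S = 95 + 0.12 × (74 − 95) = 92.48 → 92%
L = 76 + 0.12 × (63 − 76) = 74.44 → 74%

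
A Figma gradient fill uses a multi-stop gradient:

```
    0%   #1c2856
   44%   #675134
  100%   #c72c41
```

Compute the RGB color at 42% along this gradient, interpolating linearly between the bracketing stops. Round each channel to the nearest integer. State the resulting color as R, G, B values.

42% lies between the 0% and 44% stops, so the local fraction is t = (42 − 0)/(44 − 0) = 42/44 ≈ 0.9545.
#1c2856 → (28, 40, 86); #675134 → (103, 81, 52).
R = 28 + 0.9545 × (103 − 28) = 99.588 → 100
G = 40 + 0.9545 × (81 − 40) = 79.135 → 79
B = 86 + 0.9545 × (52 − 86) = 53.547 → 54

(100, 79, 54)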